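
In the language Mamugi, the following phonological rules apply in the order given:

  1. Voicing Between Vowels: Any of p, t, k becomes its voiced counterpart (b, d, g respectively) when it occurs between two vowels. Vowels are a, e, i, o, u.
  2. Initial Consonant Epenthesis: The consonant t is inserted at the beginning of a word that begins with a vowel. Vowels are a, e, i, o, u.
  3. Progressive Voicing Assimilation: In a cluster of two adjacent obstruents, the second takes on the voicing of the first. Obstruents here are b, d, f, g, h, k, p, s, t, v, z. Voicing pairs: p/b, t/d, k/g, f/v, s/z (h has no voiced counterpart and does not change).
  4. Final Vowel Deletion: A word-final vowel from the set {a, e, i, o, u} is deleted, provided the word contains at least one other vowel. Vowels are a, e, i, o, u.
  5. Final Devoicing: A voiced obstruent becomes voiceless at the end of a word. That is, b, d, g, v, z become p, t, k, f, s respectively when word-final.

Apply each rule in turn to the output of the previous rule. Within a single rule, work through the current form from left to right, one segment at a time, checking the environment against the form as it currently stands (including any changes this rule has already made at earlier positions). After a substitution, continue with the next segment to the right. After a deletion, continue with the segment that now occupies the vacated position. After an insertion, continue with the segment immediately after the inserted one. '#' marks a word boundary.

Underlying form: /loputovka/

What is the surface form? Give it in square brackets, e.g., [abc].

1 Voicing Between Vowels: [loputovka] → [lobudovka]
2 Initial Consonant Epenthesis: no change — [lobudovka]
3 Progressive Voicing Assimilation: [lobudovka] → [lobudovga]
4 Final Vowel Deletion: [lobudovga] → [lobudovg]
5 Final Devoicing: [lobudovg] → [lobudovk]

[lobudovk]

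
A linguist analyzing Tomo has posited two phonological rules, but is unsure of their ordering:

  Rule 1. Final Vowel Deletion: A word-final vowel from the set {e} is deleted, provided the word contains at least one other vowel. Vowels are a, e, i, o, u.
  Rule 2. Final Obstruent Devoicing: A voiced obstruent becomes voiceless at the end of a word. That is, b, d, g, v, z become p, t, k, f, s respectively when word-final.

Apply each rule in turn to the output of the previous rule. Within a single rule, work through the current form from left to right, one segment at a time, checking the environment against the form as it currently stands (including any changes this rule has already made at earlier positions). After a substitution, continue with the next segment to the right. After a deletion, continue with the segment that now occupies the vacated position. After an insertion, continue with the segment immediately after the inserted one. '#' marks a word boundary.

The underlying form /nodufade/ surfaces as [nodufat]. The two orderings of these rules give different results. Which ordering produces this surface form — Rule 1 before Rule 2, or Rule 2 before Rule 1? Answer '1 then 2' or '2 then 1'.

1 then 2

Order 1 then 2:
  1 Final Vowel Deletion: [nodufade] → [nodufad]
  2 Final Obstruent Devoicing: [nodufad] → [nodufat]
  result: [nodufat]
Order 2 then 1:
  2 Final Obstruent Devoicing: no change — [nodufade]
  1 Final Vowel Deletion: [nodufade] → [nodufad]
  result: [nodufad]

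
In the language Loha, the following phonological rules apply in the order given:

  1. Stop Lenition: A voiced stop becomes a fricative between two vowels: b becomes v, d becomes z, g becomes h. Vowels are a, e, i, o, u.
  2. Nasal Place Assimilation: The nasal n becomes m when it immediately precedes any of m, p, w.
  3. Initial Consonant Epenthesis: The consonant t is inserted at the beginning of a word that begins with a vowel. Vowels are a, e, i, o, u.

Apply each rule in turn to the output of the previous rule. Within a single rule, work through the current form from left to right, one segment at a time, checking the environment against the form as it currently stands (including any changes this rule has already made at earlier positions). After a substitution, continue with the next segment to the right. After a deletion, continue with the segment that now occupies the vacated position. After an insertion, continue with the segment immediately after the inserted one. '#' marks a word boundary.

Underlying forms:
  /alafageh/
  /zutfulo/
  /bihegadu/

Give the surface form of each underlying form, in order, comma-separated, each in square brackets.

[talafaheh], [zutfulo], [bihehazu]

/alafageh/:
  1 Stop Lenition: [alafageh] → [alafaheh]
  2 Nasal Place Assimilation: no change — [alafaheh]
  3 Initial Consonant Epenthesis: [alafaheh] → [talafaheh]
/zutfulo/:
  1 Stop Lenition: no change — [zutfulo]
  2 Nasal Place Assimilation: no change — [zutfulo]
  3 Initial Consonant Epenthesis: no change — [zutfulo]
/bihegadu/:
  1 Stop Lenition: [bihegadu] → [bihehazu]
  2 Nasal Place Assimilation: no change — [bihehazu]
  3 Initial Consonant Epenthesis: no change — [bihehazu]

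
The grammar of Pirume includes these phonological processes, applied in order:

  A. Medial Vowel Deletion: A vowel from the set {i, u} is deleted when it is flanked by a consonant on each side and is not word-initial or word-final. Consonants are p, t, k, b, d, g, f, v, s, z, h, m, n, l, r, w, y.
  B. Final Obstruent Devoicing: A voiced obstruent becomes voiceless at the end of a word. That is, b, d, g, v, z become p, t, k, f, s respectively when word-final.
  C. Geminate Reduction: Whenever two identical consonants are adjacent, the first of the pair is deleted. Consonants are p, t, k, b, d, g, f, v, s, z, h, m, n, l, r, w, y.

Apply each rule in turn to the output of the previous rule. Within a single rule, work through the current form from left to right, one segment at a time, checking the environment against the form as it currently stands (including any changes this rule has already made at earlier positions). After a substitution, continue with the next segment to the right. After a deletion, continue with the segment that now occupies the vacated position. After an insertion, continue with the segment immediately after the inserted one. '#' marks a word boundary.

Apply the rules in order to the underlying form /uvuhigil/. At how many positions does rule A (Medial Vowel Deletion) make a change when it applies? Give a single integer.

3

A Medial Vowel Deletion: [uvuhigil] → [uvhgl]
B Final Obstruent Devoicing: no change — [uvhgl]
C Geminate Reduction: no change — [uvhgl]
Rule A changed 3 position(s).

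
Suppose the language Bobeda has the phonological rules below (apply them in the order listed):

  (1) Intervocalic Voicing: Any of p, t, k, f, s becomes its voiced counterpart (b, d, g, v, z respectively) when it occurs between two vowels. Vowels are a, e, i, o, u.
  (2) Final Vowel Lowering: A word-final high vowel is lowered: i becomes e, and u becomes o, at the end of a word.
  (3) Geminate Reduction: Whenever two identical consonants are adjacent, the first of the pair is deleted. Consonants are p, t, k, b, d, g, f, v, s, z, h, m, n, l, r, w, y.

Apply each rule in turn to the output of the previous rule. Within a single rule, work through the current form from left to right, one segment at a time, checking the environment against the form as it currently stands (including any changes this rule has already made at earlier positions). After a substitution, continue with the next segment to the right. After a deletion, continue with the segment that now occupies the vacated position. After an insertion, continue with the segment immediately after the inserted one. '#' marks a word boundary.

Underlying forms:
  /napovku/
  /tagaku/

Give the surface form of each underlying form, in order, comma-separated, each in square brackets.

[nabovko], [tagago]

/napovku/:
  (1) Intervocalic Voicing: [napovku] → [nabovku]
  (2) Final Vowel Lowering: [nabovku] → [nabovko]
  (3) Geminate Reduction: no change — [nabovko]
/tagaku/:
  (1) Intervocalic Voicing: [tagaku] → [tagagu]
  (2) Final Vowel Lowering: [tagagu] → [tagago]
  (3) Geminate Reduction: no change — [tagago]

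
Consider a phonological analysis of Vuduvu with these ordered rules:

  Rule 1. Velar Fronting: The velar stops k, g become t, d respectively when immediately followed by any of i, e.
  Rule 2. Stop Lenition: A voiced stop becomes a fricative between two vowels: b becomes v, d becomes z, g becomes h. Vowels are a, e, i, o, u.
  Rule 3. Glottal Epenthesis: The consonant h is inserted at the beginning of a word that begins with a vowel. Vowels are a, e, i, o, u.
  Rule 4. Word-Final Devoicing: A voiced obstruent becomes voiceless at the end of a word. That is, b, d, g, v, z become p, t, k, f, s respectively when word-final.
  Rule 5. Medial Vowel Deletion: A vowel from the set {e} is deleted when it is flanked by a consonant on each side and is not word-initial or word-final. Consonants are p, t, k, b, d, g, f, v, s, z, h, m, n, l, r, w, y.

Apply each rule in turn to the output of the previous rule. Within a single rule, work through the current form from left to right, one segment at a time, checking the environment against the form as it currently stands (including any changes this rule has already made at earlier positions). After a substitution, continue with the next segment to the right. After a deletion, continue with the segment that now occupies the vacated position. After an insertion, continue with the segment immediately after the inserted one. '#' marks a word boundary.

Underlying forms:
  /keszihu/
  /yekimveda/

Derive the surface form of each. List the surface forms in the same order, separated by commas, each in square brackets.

/keszihu/:
  Rule 1 Velar Fronting: [keszihu] → [teszihu]
  Rule 2 Stop Lenition: no change — [teszihu]
  Rule 3 Glottal Epenthesis: no change — [teszihu]
  Rule 4 Word-Final Devoicing: no change — [teszihu]
  Rule 5 Medial Vowel Deletion: [teszihu] → [tszihu]
/yekimveda/:
  Rule 1 Velar Fronting: [yekimveda] → [yetimveda]
  Rule 2 Stop Lenition: [yetimveda] → [yetimveza]
  Rule 3 Glottal Epenthesis: no change — [yetimveza]
  Rule 4 Word-Final Devoicing: no change — [yetimveza]
  Rule 5 Medial Vowel Deletion: [yetimveza] → [ytimvza]

[tszihu], [ytimvza]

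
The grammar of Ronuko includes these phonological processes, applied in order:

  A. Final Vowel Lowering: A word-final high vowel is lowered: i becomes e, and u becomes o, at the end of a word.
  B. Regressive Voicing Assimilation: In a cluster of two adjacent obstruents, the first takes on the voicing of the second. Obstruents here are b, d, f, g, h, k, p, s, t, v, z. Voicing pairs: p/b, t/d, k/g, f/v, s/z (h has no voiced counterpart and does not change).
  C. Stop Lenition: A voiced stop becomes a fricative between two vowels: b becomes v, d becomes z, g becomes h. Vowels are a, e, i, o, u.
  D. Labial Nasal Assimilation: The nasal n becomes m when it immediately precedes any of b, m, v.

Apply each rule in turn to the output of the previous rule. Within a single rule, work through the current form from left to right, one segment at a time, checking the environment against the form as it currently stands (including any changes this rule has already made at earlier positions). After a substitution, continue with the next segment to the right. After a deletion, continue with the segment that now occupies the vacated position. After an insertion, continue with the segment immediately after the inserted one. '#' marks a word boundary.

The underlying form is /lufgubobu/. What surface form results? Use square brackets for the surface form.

[luvguvovo]

A Final Vowel Lowering: [lufgubobu] → [lufgubobo]
B Regressive Voicing Assimilation: [lufgubobo] → [luvgubobo]
C Stop Lenition: [luvgubobo] → [luvguvovo]
D Labial Nasal Assimilation: no change — [luvguvovo]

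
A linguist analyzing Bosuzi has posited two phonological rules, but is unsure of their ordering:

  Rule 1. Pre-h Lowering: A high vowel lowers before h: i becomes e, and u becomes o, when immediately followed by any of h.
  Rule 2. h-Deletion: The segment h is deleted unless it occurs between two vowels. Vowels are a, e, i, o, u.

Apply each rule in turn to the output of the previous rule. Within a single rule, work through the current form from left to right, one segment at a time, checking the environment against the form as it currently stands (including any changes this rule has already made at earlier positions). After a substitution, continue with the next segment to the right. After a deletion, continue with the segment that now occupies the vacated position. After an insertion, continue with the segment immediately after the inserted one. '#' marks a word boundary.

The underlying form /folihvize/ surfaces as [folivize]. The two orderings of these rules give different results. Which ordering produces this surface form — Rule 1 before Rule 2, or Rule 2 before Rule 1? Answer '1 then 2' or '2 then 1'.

2 then 1

Order 1 then 2:
  1 Pre-h Lowering: [folihvize] → [folehvize]
  2 h-Deletion: [folehvize] → [folevize]
  result: [folevize]
Order 2 then 1:
  2 h-Deletion: [folihvize] → [folivize]
  1 Pre-h Lowering: no change — [folivize]
  result: [folivize]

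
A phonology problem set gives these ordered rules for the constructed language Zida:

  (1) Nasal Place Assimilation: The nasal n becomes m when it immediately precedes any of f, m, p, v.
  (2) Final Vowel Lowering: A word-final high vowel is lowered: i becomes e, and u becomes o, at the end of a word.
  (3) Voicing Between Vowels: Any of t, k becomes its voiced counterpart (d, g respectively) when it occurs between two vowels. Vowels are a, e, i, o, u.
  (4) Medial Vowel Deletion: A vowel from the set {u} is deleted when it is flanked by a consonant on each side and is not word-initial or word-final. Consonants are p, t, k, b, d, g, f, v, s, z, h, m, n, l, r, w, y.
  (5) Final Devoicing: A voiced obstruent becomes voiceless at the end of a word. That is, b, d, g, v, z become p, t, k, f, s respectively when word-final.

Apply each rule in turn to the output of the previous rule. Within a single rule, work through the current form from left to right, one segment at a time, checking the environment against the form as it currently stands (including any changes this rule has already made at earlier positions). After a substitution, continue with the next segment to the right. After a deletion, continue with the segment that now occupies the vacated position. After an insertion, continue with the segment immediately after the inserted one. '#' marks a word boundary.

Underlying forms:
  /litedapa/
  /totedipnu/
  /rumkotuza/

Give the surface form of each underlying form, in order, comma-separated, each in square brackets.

/litedapa/:
  (1) Nasal Place Assimilation: no change — [litedapa]
  (2) Final Vowel Lowering: no change — [litedapa]
  (3) Voicing Between Vowels: [litedapa] → [lidedapa]
  (4) Medial Vowel Deletion: no change — [lidedapa]
  (5) Final Devoicing: no change — [lidedapa]
/totedipnu/:
  (1) Nasal Place Assimilation: no change — [totedipnu]
  (2) Final Vowel Lowering: [totedipnu] → [totedipno]
  (3) Voicing Between Vowels: [totedipno] → [todedipno]
  (4) Medial Vowel Deletion: no change — [todedipno]
  (5) Final Devoicing: no change — [todedipno]
/rumkotuza/:
  (1) Nasal Place Assimilation: no change — [rumkotuza]
  (2) Final Vowel Lowering: no change — [rumkotuza]
  (3) Voicing Between Vowels: [rumkotuza] → [rumkoduza]
  (4) Medial Vowel Deletion: [rumkoduza] → [rmkodza]
  (5) Final Devoicing: no change — [rmkodza]

[lidedapa], [todedipno], [rmkodza]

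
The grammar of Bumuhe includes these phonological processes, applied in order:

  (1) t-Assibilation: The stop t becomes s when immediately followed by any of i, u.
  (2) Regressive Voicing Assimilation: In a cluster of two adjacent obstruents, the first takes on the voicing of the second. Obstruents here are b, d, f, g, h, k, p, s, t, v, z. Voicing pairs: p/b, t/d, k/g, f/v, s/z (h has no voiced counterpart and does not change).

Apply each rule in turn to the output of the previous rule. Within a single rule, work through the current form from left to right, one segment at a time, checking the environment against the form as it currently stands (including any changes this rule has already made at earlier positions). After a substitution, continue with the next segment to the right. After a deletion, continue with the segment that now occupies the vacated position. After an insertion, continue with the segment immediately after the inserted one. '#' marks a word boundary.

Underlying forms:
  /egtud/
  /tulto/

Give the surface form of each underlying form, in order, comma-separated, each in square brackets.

[eksud], [sulto]

/egtud/:
  (1) t-Assibilation: [egtud] → [egsud]
  (2) Regressive Voicing Assimilation: [egsud] → [eksud]
/tulto/:
  (1) t-Assibilation: [tulto] → [sulto]
  (2) Regressive Voicing Assimilation: no change — [sulto]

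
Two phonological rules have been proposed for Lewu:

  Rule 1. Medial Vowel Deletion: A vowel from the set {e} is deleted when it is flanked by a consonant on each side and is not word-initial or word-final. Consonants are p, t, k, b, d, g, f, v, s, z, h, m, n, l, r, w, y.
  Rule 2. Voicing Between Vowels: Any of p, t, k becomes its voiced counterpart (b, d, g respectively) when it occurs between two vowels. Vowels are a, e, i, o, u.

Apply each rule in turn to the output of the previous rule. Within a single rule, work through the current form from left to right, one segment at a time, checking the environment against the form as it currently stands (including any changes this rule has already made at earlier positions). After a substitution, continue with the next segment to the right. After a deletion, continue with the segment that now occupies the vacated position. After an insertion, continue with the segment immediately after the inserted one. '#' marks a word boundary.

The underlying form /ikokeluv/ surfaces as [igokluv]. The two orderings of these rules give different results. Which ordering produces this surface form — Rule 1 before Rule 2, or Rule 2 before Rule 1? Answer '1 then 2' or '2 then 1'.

Order 1 then 2:
  1 Medial Vowel Deletion: [ikokeluv] → [ikokluv]
  2 Voicing Between Vowels: [ikokluv] → [igokluv]
  result: [igokluv]
Order 2 then 1:
  2 Voicing Between Vowels: [ikokeluv] → [igogeluv]
  1 Medial Vowel Deletion: [igogeluv] → [igogluv]
  result: [igogluv]

1 then 2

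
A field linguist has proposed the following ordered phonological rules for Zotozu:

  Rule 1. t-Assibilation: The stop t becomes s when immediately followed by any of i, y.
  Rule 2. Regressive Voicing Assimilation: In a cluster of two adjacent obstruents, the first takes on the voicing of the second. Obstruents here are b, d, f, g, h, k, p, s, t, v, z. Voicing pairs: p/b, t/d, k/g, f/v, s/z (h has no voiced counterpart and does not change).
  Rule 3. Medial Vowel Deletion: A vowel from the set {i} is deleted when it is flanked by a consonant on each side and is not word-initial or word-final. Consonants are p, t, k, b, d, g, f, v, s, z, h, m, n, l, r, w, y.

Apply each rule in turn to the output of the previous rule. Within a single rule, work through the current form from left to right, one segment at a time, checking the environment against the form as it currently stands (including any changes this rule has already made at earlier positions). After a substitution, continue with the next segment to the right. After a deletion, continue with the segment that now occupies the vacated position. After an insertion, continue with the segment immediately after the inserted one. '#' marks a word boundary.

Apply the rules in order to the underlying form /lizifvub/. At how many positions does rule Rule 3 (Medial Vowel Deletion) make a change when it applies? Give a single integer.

Rule 1 t-Assibilation: no change — [lizifvub]
Rule 2 Regressive Voicing Assimilation: [lizifvub] → [lizivvub]
Rule 3 Medial Vowel Deletion: [lizivvub] → [lzvvub]
Rule Rule 3 changed 2 position(s).

2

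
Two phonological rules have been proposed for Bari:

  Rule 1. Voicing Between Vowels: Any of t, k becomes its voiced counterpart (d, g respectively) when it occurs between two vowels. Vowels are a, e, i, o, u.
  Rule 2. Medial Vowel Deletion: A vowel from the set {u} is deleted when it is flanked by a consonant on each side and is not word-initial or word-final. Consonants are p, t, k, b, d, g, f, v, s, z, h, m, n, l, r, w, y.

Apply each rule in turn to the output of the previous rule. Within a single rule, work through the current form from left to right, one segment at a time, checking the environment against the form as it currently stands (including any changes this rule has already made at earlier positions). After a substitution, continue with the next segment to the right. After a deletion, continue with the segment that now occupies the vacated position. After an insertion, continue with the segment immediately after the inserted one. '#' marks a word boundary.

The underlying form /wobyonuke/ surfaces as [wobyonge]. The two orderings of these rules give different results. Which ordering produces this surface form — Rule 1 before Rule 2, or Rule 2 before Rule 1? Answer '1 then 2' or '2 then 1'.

Order 1 then 2:
  1 Voicing Between Vowels: [wobyonuke] → [wobyonuge]
  2 Medial Vowel Deletion: [wobyonuge] → [wobyonge]
  result: [wobyonge]
Order 2 then 1:
  2 Medial Vowel Deletion: [wobyonuke] → [wobyonke]
  1 Voicing Between Vowels: no change — [wobyonke]
  result: [wobyonke]

1 then 2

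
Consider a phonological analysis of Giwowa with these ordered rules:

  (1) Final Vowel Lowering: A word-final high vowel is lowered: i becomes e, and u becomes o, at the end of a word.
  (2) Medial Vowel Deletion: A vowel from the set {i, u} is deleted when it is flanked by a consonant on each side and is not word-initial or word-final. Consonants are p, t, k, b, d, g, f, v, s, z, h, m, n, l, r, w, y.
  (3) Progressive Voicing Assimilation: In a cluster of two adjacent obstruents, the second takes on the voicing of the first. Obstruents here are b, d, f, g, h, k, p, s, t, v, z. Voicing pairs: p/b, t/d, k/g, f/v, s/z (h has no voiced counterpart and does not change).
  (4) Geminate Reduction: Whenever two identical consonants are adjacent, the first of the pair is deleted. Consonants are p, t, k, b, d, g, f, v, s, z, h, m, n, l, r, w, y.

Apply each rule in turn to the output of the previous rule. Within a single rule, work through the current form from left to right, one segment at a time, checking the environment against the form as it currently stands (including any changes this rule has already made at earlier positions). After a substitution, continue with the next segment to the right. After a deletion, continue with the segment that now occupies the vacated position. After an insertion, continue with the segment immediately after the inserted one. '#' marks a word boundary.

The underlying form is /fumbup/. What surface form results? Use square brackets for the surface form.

(1) Final Vowel Lowering: no change — [fumbup]
(2) Medial Vowel Deletion: [fumbup] → [fmbp]
(3) Progressive Voicing Assimilation: [fmbp] → [fmbb]
(4) Geminate Reduction: [fmbb] → [fmb]

[fmb]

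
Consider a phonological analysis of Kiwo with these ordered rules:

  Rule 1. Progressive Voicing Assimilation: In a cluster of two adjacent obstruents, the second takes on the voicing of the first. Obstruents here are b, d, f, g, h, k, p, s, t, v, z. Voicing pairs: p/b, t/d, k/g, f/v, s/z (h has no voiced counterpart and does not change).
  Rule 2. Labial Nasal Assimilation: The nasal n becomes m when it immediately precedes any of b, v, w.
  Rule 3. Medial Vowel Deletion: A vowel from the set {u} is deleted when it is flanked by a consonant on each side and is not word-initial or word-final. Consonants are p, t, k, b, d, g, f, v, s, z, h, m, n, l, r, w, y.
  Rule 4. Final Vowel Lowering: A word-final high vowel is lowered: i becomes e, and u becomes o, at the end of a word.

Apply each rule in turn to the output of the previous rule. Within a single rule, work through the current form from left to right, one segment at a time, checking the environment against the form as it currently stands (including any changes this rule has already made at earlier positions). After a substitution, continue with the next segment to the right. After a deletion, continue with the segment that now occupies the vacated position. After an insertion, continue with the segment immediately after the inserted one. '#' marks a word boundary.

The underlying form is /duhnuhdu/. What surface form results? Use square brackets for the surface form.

Rule 1 Progressive Voicing Assimilation: [duhnuhdu] → [duhnuhtu]
Rule 2 Labial Nasal Assimilation: no change — [duhnuhtu]
Rule 3 Medial Vowel Deletion: [duhnuhtu] → [dhnhtu]
Rule 4 Final Vowel Lowering: [dhnhtu] → [dhnhto]

[dhnhto]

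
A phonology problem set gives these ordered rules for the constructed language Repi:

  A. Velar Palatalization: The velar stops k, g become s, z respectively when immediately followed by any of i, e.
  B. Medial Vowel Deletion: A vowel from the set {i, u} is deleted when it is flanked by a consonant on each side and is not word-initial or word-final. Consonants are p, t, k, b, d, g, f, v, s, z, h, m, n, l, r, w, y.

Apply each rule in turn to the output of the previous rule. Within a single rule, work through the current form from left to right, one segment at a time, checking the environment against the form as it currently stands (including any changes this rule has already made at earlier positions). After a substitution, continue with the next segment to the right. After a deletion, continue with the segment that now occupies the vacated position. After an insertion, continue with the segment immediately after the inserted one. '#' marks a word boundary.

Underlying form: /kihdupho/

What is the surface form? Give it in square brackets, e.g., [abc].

A Velar Palatalization: [kihdupho] → [sihdupho]
B Medial Vowel Deletion: [sihdupho] → [shdpho]

[shdpho]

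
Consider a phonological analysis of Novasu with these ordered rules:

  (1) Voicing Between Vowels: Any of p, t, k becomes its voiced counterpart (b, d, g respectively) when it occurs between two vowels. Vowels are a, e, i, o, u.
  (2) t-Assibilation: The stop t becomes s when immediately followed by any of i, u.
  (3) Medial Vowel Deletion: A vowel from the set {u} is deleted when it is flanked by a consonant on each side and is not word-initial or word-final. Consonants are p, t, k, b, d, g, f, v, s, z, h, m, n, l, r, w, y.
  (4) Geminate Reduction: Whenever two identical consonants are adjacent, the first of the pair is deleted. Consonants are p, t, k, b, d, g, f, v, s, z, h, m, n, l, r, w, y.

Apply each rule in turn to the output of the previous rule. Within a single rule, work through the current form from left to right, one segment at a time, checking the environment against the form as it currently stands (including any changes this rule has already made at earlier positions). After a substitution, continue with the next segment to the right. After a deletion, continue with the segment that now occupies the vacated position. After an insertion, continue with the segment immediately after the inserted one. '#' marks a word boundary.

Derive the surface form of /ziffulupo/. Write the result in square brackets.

(1) Voicing Between Vowels: [ziffulupo] → [ziffulubo]
(2) t-Assibilation: no change — [ziffulubo]
(3) Medial Vowel Deletion: [ziffulubo] → [zifflbo]
(4) Geminate Reduction: [zifflbo] → [ziflbo]

[ziflbo]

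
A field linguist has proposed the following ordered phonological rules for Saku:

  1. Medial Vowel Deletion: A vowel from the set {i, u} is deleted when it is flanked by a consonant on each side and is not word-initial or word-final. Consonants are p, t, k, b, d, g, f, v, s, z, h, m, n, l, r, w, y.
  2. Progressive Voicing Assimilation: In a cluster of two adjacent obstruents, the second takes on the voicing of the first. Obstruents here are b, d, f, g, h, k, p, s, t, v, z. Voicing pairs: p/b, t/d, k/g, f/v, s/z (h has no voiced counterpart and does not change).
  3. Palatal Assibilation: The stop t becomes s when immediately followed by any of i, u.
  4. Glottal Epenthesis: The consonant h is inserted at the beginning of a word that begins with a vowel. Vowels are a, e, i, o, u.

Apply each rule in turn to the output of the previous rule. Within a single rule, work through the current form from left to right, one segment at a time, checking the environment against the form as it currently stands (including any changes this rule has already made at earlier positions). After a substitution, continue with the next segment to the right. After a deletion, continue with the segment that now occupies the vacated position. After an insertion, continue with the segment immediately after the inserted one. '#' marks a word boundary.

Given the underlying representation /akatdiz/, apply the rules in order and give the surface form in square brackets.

[hakatts]

1 Medial Vowel Deletion: [akatdiz] → [akatdz]
2 Progressive Voicing Assimilation: [akatdz] → [akatts]
3 Palatal Assibilation: no change — [akatts]
4 Glottal Epenthesis: [akatts] → [hakatts]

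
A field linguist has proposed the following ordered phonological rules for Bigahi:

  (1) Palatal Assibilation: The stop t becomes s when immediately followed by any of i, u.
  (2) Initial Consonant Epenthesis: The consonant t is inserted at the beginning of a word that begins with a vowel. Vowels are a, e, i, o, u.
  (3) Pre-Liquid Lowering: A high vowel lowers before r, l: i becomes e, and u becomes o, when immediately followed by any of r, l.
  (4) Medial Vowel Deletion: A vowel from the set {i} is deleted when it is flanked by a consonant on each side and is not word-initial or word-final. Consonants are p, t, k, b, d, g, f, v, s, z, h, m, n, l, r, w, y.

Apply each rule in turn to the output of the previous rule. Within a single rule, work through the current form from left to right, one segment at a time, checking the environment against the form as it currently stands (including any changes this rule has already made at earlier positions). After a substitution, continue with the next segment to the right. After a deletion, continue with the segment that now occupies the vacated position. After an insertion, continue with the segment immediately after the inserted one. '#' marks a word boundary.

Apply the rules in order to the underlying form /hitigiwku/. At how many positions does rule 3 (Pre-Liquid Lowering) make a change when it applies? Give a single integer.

0

(1) Palatal Assibilation: [hitigiwku] → [hisigiwku]
(2) Initial Consonant Epenthesis: no change — [hisigiwku]
(3) Pre-Liquid Lowering: no change — [hisigiwku]
(4) Medial Vowel Deletion: [hisigiwku] → [hsgwku]
Rule 3 changed 0 position(s).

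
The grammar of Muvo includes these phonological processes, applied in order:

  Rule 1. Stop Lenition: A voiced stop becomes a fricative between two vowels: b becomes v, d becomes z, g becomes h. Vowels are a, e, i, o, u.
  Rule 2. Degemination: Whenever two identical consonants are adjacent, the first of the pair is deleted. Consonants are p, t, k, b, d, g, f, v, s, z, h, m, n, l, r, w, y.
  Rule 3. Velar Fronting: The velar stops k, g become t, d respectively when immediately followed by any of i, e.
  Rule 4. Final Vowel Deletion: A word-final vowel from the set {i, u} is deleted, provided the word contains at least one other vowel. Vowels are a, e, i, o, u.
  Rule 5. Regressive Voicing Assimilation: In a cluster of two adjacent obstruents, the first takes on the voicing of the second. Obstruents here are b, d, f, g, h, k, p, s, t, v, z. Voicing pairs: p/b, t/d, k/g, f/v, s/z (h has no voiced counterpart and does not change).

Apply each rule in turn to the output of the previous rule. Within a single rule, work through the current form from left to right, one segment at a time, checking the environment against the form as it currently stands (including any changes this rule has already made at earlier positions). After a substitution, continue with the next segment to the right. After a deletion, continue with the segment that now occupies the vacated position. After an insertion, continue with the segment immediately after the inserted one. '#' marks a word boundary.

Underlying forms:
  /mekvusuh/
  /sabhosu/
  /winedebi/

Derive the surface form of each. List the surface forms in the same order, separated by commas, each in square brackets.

[megvusuh], [saphos], [winezev]

/mekvusuh/:
  Rule 1 Stop Lenition: no change — [mekvusuh]
  Rule 2 Degemination: no change — [mekvusuh]
  Rule 3 Velar Fronting: no change — [mekvusuh]
  Rule 4 Final Vowel Deletion: no change — [mekvusuh]
  Rule 5 Regressive Voicing Assimilation: [mekvusuh] → [megvusuh]
/sabhosu/:
  Rule 1 Stop Lenition: no change — [sabhosu]
  Rule 2 Degemination: no change — [sabhosu]
  Rule 3 Velar Fronting: no change — [sabhosu]
  Rule 4 Final Vowel Deletion: [sabhosu] → [sabhos]
  Rule 5 Regressive Voicing Assimilation: [sabhos] → [saphos]
/winedebi/:
  Rule 1 Stop Lenition: [winedebi] → [winezevi]
  Rule 2 Degemination: no change — [winezevi]
  Rule 3 Velar Fronting: no change — [winezevi]
  Rule 4 Final Vowel Deletion: [winezevi] → [winezev]
  Rule 5 Regressive Voicing Assimilation: no change — [winezev]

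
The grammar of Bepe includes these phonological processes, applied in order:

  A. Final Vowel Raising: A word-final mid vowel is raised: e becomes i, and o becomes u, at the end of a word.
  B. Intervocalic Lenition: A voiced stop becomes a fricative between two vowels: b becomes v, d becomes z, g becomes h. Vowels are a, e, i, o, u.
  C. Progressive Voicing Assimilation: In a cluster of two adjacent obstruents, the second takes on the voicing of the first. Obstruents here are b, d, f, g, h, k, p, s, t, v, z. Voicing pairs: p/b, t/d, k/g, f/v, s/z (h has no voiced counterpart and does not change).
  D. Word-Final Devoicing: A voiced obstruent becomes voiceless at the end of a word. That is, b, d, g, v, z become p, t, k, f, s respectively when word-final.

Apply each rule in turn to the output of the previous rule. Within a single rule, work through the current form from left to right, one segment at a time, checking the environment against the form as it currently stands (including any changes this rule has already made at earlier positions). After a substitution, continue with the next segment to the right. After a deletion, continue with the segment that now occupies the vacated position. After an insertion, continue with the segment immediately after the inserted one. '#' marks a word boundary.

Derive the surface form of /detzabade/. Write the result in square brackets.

[detsavazi]

A Final Vowel Raising: [detzabade] → [detzabadi]
B Intervocalic Lenition: [detzabadi] → [detzavazi]
C Progressive Voicing Assimilation: [detzavazi] → [detsavazi]
D Word-Final Devoicing: no change — [detsavazi]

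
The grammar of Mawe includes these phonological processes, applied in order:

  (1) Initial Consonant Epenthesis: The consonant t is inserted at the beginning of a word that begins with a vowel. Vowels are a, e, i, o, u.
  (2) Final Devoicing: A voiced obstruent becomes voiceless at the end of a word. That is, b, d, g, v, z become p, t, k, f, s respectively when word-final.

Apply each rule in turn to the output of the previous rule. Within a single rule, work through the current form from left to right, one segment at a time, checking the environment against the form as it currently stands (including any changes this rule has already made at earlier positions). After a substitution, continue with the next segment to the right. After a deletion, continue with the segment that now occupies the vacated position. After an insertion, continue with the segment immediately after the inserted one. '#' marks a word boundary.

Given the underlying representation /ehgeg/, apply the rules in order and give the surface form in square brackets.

[tehgek]

(1) Initial Consonant Epenthesis: [ehgeg] → [tehgeg]
(2) Final Devoicing: [tehgeg] → [tehgek]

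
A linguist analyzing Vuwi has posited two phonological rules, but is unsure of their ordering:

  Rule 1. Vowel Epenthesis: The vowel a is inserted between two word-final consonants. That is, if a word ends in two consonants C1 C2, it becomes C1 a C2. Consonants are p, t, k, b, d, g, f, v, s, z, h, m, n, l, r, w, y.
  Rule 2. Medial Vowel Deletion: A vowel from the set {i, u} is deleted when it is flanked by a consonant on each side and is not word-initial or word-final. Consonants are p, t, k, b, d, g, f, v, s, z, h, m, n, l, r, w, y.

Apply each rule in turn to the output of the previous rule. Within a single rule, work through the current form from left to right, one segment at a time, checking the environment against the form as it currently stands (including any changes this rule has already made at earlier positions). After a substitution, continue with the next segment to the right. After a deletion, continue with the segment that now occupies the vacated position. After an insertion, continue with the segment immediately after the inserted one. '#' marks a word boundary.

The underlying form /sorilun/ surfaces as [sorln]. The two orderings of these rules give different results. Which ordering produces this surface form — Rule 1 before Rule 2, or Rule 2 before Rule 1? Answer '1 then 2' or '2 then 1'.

1 then 2

Order 1 then 2:
  1 Vowel Epenthesis: no change — [sorilun]
  2 Medial Vowel Deletion: [sorilun] → [sorln]
  result: [sorln]
Order 2 then 1:
  2 Medial Vowel Deletion: [sorilun] → [sorln]
  1 Vowel Epenthesis: [sorln] → [sorlan]
  result: [sorlan]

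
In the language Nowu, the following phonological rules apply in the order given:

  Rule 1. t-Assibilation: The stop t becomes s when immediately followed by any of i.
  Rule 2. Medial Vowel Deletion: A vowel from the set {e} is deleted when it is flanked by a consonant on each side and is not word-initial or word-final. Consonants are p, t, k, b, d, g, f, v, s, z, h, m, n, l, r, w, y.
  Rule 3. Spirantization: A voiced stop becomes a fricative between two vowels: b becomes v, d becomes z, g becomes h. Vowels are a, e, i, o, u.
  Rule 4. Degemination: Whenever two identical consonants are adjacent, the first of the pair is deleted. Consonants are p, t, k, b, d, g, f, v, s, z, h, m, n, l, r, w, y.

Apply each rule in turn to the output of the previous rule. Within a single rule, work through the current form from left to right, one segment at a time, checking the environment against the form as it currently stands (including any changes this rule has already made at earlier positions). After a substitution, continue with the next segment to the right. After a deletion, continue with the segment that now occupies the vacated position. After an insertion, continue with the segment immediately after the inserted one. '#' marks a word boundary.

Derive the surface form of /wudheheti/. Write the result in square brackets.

[wudhsi]

Rule 1 t-Assibilation: [wudheheti] → [wudhehesi]
Rule 2 Medial Vowel Deletion: [wudhehesi] → [wudhhsi]
Rule 3 Spirantization: no change — [wudhhsi]
Rule 4 Degemination: [wudhhsi] → [wudhsi]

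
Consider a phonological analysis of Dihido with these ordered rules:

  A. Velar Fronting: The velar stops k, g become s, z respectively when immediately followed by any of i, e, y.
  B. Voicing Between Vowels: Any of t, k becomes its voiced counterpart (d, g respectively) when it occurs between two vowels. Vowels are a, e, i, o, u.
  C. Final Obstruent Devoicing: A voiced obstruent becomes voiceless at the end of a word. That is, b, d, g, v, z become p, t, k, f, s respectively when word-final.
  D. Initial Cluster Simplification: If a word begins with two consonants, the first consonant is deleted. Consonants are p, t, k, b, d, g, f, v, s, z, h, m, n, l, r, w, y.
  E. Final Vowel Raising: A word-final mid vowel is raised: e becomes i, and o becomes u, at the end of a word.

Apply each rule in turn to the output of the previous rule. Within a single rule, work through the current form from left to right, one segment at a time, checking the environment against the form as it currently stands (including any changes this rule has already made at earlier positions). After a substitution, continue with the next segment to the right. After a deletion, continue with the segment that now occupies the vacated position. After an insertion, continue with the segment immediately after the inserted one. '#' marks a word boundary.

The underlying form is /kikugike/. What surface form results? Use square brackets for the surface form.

A Velar Fronting: [kikugike] → [sikuzise]
B Voicing Between Vowels: [sikuzise] → [siguzise]
C Final Obstruent Devoicing: no change — [siguzise]
D Initial Cluster Simplification: no change — [siguzise]
E Final Vowel Raising: [siguzise] → [siguzisi]

[siguzisi]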